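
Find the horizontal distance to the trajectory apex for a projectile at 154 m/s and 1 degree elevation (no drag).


R = v0^2*sin(2*theta)/g = 154^2*sin(2*1°)/9.81 = 84.3707 m
apex_dist = R/2 = 84.3707/2 = 42.19 m

42.19 m


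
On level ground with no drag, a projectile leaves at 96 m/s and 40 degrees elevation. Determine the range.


R = v0^2 * sin(2*theta) / g = 96^2 * sin(2*40°) / 9.81 = 925.2 m

925.2 m


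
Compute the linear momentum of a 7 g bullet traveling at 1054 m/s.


p = m*v = 0.007*1054 = 7.378 kg·m/s

7.378 kg·m/s


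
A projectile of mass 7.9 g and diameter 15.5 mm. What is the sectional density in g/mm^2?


SD = m/d^2 = 7.9/15.5^2 = 0.03288 g/mm^2

0.03288 g/mm^2


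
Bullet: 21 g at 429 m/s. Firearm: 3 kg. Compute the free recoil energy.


v_r = m_p*v_p/m_gun = 0.021*429/3 = 3.003 m/s, E_r = 0.5*m_gun*v_r^2 = 0.5*3*3.003^2 = 13.53 J

13.53 J


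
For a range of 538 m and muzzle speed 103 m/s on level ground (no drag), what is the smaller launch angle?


sin(2*theta) = R*g/v0^2 = 538*9.81/103^2 = 0.497481, theta = arcsin(0.497481)/2 = 14.92°

14.92 degrees


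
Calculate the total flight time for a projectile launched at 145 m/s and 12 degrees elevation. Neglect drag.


T = 2*v0*sin(theta)/g = 2*145*sin(12°)/9.81 = 6.146 s

6.146 s


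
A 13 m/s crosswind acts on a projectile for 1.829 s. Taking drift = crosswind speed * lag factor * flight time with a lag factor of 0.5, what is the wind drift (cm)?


drift = v_wind * lag * t = 13 * 0.5 * 1.829 = 11.8885 m ≈ 1189 cm

1189 cm


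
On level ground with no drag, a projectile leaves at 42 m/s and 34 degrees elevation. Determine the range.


R = v0^2 * sin(2*theta) / g = 42^2 * sin(2*34°) / 9.81 = 166.7 m

166.7 m


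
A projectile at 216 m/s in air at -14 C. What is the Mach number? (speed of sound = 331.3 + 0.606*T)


a = 331.3 + 0.606*(-14) = 322.816 m/s
M = v/a = 216/322.816 = 0.6691

0.6691


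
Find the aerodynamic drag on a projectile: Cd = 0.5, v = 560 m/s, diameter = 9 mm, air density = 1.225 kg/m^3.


A = pi*(d/2)^2 = pi*(9/2000)^2 = 6.36173e-05 m^2
Fd = 0.5*Cd*rho*A*v^2 = 0.5*0.5*1.225*6.36173e-05*560^2 = 6.11 N

6.11 N


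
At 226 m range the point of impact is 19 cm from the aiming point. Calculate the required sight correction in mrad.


1 mrad subtends 1 cm per 10 m of range, so adj = error_cm / (dist_m / 10) = 19 / (226/10) = 0.8407 mrad

0.8407 mrad


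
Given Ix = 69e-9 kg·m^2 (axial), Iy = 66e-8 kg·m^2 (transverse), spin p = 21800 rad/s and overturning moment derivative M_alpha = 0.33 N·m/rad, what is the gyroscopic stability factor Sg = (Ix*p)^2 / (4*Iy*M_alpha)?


Sg = Ix^2 * p^2 / (4 * Iy * M_alpha) = (69e-9)^2 * 21800^2 / (4 * 66e-8 * 0.33) = 2.597

2.597


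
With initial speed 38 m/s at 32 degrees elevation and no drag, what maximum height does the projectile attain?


H = (v0*sin(theta))^2 / (2g) = (38*sin(32°))^2 / (2*9.81) = 20.67 m

20.67 m


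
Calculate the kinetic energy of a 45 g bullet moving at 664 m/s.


E = 0.5*m*v^2 = 0.5*0.045*664^2 = 9920 J

9920 J


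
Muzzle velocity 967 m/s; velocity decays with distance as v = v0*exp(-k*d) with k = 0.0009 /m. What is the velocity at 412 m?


v = v0*exp(-k*d) = 967*exp(-0.0009*412) = 667.4 m/s

667.4 m/s


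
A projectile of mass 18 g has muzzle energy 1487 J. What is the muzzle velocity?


v = sqrt(2*E/m) = sqrt(2*1487/0.018) = 406.5 m/s

406.5 m/s


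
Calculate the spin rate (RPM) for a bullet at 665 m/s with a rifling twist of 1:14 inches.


twist_m = 14*0.0254 = 0.3556 m
spin = v/twist = 665/0.3556 = 1870.079 rev/s
RPM = spin*60 = 1870.079*60 ≈ 112205 RPM

112205 RPM


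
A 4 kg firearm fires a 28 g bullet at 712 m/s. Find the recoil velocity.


v_recoil = m_p * v_p / m_gun = 0.028 * 712 / 4 = 4.984 m/s

4.984 m/s


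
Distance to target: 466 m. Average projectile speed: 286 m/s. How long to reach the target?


t = d/v = 466/286 = 1.629 s

1.629 s


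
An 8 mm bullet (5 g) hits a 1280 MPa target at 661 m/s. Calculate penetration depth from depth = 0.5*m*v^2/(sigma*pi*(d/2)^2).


A = pi*(d/2)^2 = pi*(8/2)^2 = 50.2655 mm^2
E = 0.5*m*v^2 = 0.5*0.005*661^2 = 1092.3 J
depth = E/(sigma*A) = 1092.3 J / (1280 MPa * 50.2655 mm^2) = 1092.3/(1280 * 50.2655) m = 0.0169771 m ≈ 16.98 mm

16.98 mm


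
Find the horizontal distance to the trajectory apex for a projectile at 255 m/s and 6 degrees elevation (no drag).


R = v0^2*sin(2*theta)/g = 255^2*sin(2*6°)/9.81 = 1378.13 m
apex_dist = R/2 = 1378.13/2 = 689.1 m

689.1 m


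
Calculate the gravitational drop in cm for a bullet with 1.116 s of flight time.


drop = 0.5*g*t^2 = 0.5*9.81*1.116^2 = 6.10896 m ≈ 610.9 cm

610.9 cm


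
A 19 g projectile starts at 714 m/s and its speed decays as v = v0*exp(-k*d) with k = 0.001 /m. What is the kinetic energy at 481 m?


v = v0*exp(-k*d) = 714*exp(-0.001*481) = 441.37 m/s
E = 0.5*m*v^2 = 0.5*0.019*441.37^2 = 1851 J

1851 J


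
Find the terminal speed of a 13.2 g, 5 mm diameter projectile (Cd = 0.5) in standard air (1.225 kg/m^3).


A = pi*(d/2)^2 = pi*(5/2000)^2 = 1.96350e-05 m^2
vt = sqrt(2mg/(Cd*rho*A)) = sqrt(2*0.0132*9.81/(0.5 * 1.225 * 1.96350e-05)) = 146.7 m/s

146.7 m/s


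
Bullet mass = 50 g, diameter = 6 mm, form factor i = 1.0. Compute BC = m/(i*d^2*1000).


BC = m/(i*d^2*1000) = 50/(1.0 * 6^2 * 1000) = 0.001389

0.001389


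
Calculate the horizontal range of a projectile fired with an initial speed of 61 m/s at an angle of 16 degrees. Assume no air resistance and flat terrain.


R = v0^2 * sin(2*theta) / g = 61^2 * sin(2*16°) / 9.81 = 201 m

201 m


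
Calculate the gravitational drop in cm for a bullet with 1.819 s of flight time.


drop = 0.5*g*t^2 = 0.5*9.81*1.819^2 = 16.2295 m ≈ 1623 cm

1623 cm


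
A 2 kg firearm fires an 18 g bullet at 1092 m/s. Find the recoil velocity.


v_recoil = m_p * v_p / m_gun = 0.018 * 1092 / 2 = 9.828 m/s

9.828 m/s


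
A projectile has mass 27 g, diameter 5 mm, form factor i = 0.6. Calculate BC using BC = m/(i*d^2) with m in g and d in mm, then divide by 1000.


BC = m/(i*d^2*1000) = 27/(0.6 * 5^2 * 1000) = 0.0018

0.0018


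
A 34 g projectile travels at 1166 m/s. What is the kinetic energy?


E = 0.5*m*v^2 = 0.5*0.034*1166^2 = 23112 J

23112 J


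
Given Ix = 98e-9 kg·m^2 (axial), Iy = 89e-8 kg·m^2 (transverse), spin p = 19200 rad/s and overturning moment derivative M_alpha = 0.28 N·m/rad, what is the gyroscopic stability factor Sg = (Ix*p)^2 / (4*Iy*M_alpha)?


Sg = Ix^2 * p^2 / (4 * Iy * M_alpha) = (98e-9)^2 * 19200^2 / (4 * 89e-8 * 0.28) = 3.552

3.552


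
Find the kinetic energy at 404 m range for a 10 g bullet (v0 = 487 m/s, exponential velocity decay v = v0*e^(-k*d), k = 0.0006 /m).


v = v0*exp(-k*d) = 487*exp(-0.0006*404) = 382.169 m/s
E = 0.5*m*v^2 = 0.5*0.01*382.169^2 = 730.3 J

730.3 J


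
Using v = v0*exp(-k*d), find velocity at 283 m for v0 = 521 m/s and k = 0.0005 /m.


v = v0*exp(-k*d) = 521*exp(-0.0005*283) = 452.3 m/s

452.3 m/s


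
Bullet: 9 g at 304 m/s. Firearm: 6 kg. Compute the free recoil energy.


v_r = m_p*v_p/m_gun = 0.009*304/6 = 0.456 m/s, E_r = 0.5*m_gun*v_r^2 = 0.5*6*0.456^2 = 0.6238 J

0.6238 J


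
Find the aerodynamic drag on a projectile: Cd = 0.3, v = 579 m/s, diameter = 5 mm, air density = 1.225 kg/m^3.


A = pi*(d/2)^2 = pi*(5/2000)^2 = 1.96350e-05 m^2
Fd = 0.5*Cd*rho*A*v^2 = 0.5*0.3*1.225*1.96350e-05*579^2 = 1.21 N

1.21 N


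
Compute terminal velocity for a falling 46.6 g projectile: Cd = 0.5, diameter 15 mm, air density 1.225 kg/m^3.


A = pi*(d/2)^2 = pi*(15/2000)^2 = 1.76715e-04 m^2
vt = sqrt(2mg/(Cd*rho*A)) = sqrt(2*0.0466*9.81/(0.5 * 1.225 * 1.76715e-04)) = 91.91 m/s

91.91 m/s


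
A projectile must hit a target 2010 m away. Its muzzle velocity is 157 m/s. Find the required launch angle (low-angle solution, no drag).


sin(2*theta) = R*g/v0^2 = 2010*9.81/157^2 = 0.799955, theta = arcsin(0.799955)/2 = 26.56°

26.56 degrees


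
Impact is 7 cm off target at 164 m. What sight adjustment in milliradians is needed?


1 mrad subtends 1 cm per 10 m of range, so adj = error_cm / (dist_m / 10) = 7 / (164/10) = 0.4268 mrad

0.4268 mrad


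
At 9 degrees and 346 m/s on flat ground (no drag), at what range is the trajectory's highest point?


R = v0^2*sin(2*theta)/g = 346^2*sin(2*9°)/9.81 = 3771.08 m
apex_dist = R/2 = 3771.08/2 = 1886 m

1886 m


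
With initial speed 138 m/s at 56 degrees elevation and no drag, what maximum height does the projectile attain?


H = (v0*sin(theta))^2 / (2g) = (138*sin(56°))^2 / (2*9.81) = 667.1 m

667.1 m


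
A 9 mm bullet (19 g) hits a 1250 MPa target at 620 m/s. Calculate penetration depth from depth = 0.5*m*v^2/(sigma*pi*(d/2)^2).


A = pi*(d/2)^2 = pi*(9/2)^2 = 63.6173 mm^2
E = 0.5*m*v^2 = 0.5*0.019*620^2 = 3651.8 J
depth = E/(sigma*A) = 3651.8 J / (1250 MPa * 63.6173 mm^2) = 3651.8/(1250 * 63.6173) m = 0.0459221 m ≈ 45.92 mm

45.92 mm


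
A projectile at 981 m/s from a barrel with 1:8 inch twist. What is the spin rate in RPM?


twist_m = 8*0.0254 = 0.2032 m
spin = v/twist = 981/0.2032 = 4827.756 rev/s
RPM = spin*60 = 4827.756*60 ≈ 289665 RPM

289665 RPM


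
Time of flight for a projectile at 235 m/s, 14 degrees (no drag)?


T = 2*v0*sin(theta)/g = 2*235*sin(14°)/9.81 = 11.59 s

11.59 s


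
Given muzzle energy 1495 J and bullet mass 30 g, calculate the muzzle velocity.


v = sqrt(2*E/m) = sqrt(2*1495/0.03) = 315.7 m/s

315.7 m/s


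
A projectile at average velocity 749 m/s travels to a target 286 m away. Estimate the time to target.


t = d/v = 286/749 = 0.3818 s

0.3818 s


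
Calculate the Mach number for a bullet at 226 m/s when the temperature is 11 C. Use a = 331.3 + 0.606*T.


a = 331.3 + 0.606*(11) = 337.966 m/s
M = v/a = 226/337.966 = 0.6687

0.6687


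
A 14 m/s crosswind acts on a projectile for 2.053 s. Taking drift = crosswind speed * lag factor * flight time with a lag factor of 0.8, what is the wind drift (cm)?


drift = v_wind * lag * t = 14 * 0.8 * 2.053 = 22.9936 m ≈ 2299 cm

2299 cm


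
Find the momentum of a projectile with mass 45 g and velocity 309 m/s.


p = m*v = 0.045*309 = 13.9 kg·m/s

13.9 kg·m/s


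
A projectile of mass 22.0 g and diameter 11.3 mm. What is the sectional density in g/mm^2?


SD = m/d^2 = 22.0/11.3^2 = 0.1723 g/mm^2

0.1723 g/mm^2


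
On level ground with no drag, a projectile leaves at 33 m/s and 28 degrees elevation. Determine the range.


R = v0^2 * sin(2*theta) / g = 33^2 * sin(2*28°) / 9.81 = 92.03 m

92.03 m


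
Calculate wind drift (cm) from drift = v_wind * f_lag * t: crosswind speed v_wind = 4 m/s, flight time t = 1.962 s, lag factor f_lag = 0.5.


drift = v_wind * lag * t = 4 * 0.5 * 1.962 = 3.924 m ≈ 392.4 cm

392.4 cm


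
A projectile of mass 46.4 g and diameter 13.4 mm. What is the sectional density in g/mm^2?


SD = m/d^2 = 46.4/13.4^2 = 0.2584 g/mm^2

0.2584 g/mm^2


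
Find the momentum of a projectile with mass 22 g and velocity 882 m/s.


p = m*v = 0.022*882 = 19.4 kg·m/s

19.4 kg·m/s


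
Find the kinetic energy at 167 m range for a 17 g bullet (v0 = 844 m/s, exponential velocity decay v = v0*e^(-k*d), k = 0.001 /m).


v = v0*exp(-k*d) = 844*exp(-0.001*167) = 714.192 m/s
E = 0.5*m*v^2 = 0.5*0.017*714.192^2 = 4336 J

4336 J


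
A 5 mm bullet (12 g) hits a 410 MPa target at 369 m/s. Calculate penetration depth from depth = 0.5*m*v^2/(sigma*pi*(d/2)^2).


A = pi*(d/2)^2 = pi*(5/2)^2 = 19.635 mm^2
E = 0.5*m*v^2 = 0.5*0.012*369^2 = 816.966 J
depth = E/(sigma*A) = 816.966 J / (410 MPa * 19.635 mm^2) = 816.966/(410 * 19.635) m = 0.101482 m ≈ 101.5 mm

101.5 mm


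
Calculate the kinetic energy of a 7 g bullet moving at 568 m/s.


E = 0.5*m*v^2 = 0.5*0.007*568^2 = 1129 J

1129 J


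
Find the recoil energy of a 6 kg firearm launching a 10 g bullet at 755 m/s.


v_r = m_p*v_p/m_gun = 0.01*755/6 = 1.25833 m/s, E_r = 0.5*m_gun*v_r^2 = 0.5*6*1.25833^2 = 4.75 J

4.75 J


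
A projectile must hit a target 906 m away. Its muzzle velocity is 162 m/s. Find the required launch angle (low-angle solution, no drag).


sin(2*theta) = R*g/v0^2 = 906*9.81/162^2 = 0.338663, theta = arcsin(0.338663)/2 = 9.898°

9.898 degrees


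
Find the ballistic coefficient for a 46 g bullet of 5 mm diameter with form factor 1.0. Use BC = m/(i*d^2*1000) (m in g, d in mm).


BC = m/(i*d^2*1000) = 46/(1.0 * 5^2 * 1000) = 0.00184

0.00184


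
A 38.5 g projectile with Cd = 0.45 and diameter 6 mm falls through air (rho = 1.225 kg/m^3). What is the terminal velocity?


A = pi*(d/2)^2 = pi*(6/2000)^2 = 2.82743e-05 m^2
vt = sqrt(2mg/(Cd*rho*A)) = sqrt(2*0.0385*9.81/(0.45 * 1.225 * 2.82743e-05)) = 220.1 m/s

220.1 m/s


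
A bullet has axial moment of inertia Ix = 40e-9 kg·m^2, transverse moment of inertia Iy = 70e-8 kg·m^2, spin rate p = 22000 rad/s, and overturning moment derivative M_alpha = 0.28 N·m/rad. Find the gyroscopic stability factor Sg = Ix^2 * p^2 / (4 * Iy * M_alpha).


Sg = Ix^2 * p^2 / (4 * Iy * M_alpha) = (40e-9)^2 * 22000^2 / (4 * 70e-8 * 0.28) = 0.9878

0.9878


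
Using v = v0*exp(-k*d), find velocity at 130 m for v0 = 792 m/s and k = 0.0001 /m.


v = v0*exp(-k*d) = 792*exp(-0.0001*130) = 781.8 m/s

781.8 m/s


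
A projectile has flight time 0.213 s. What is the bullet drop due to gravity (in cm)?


drop = 0.5*g*t^2 = 0.5*9.81*0.213^2 = 0.222535 m ≈ 22.25 cm

22.25 cm


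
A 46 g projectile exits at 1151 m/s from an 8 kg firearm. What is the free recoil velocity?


v_recoil = m_p * v_p / m_gun = 0.046 * 1151 / 8 = 6.618 m/s

6.618 m/s


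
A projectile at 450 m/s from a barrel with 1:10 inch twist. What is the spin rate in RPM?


twist_m = 10*0.0254 = 0.254 m
spin = v/twist = 450/0.254 = 1771.654 rev/s
RPM = spin*60 = 1771.654*60 ≈ 106299 RPM

106299 RPM


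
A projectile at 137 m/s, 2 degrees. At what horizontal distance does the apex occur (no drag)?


R = v0^2*sin(2*theta)/g = 137^2*sin(2*2°)/9.81 = 133.462 m
apex_dist = R/2 = 133.462/2 = 66.73 m

66.73 m


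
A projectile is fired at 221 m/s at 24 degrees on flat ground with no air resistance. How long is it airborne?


T = 2*v0*sin(theta)/g = 2*221*sin(24°)/9.81 = 18.33 s

18.33 s


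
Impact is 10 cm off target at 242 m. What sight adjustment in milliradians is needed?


1 mrad subtends 1 cm per 10 m of range, so adj = error_cm / (dist_m / 10) = 10 / (242/10) = 0.4132 mrad

0.4132 mrad


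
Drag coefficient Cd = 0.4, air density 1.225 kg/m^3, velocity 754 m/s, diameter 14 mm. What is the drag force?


A = pi*(d/2)^2 = pi*(14/2000)^2 = 1.53938e-04 m^2
Fd = 0.5*Cd*rho*A*v^2 = 0.5*0.4*1.225*1.53938e-04*754^2 = 21.44 N

21.44 N


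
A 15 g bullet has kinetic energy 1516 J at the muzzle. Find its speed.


v = sqrt(2*E/m) = sqrt(2*1516/0.015) = 449.6 m/s

449.6 m/s


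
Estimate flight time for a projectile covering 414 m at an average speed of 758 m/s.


t = d/v = 414/758 = 0.5462 s

0.5462 s


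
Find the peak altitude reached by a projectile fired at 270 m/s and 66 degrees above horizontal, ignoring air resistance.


H = (v0*sin(theta))^2 / (2g) = (270*sin(66°))^2 / (2*9.81) = 3101 m

3101 m


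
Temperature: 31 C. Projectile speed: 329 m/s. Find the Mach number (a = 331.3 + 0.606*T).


a = 331.3 + 0.606*(31) = 350.086 m/s
M = v/a = 329/350.086 = 0.9398

0.9398


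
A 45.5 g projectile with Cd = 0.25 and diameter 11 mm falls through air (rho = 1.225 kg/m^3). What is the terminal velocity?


A = pi*(d/2)^2 = pi*(11/2000)^2 = 9.50332e-05 m^2
vt = sqrt(2mg/(Cd*rho*A)) = sqrt(2*0.0455*9.81/(0.25 * 1.225 * 9.50332e-05)) = 175.1 m/s

175.1 m/s


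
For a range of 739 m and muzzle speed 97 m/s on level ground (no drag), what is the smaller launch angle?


sin(2*theta) = R*g/v0^2 = 739*9.81/97^2 = 0.770495, theta = arcsin(0.770495)/2 = 25.2°

25.2 degrees


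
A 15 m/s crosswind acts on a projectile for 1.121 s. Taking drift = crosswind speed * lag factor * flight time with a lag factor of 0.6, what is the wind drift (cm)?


drift = v_wind * lag * t = 15 * 0.6 * 1.121 = 10.089 m ≈ 1009 cm

1009 cm


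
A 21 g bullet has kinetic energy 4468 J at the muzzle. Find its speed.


v = sqrt(2*E/m) = sqrt(2*4468/0.021) = 652.3 m/s

652.3 m/s


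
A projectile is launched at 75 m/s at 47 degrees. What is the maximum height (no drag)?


H = (v0*sin(theta))^2 / (2g) = (75*sin(47°))^2 / (2*9.81) = 153.3 m

153.3 m


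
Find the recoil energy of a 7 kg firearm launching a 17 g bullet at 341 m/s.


v_r = m_p*v_p/m_gun = 0.017*341/7 = 0.828143 m/s, E_r = 0.5*m_gun*v_r^2 = 0.5*7*0.828143^2 = 2.4 J

2.4 J


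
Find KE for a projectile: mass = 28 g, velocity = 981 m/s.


E = 0.5*m*v^2 = 0.5*0.028*981^2 = 13473 J

13473 J


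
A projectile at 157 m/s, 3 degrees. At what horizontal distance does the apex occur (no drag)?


R = v0^2*sin(2*theta)/g = 157^2*sin(2*3°)/9.81 = 262.642 m
apex_dist = R/2 = 262.642/2 = 131.3 m

131.3 m


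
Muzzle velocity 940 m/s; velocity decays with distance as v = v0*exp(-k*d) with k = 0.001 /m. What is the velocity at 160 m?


v = v0*exp(-k*d) = 940*exp(-0.001*160) = 801 m/s

801 m/s


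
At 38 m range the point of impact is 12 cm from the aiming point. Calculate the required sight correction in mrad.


1 mrad subtends 1 cm per 10 m of range, so adj = error_cm / (dist_m / 10) = 12 / (38/10) = 3.158 mrad

3.158 mrad


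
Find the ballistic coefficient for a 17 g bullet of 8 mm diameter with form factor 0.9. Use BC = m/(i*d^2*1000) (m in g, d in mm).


BC = m/(i*d^2*1000) = 17/(0.9 * 8^2 * 1000) = 0.0002951

0.0002951


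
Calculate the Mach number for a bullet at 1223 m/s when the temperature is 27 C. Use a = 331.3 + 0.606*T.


a = 331.3 + 0.606*(27) = 347.662 m/s
M = v/a = 1223/347.662 = 3.518

3.518


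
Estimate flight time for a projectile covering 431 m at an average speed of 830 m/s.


t = d/v = 431/830 = 0.5193 s

0.5193 s


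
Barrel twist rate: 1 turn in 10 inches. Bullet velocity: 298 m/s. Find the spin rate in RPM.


twist_m = 10*0.0254 = 0.254 m
spin = v/twist = 298/0.254 = 1173.228 rev/s
RPM = spin*60 = 1173.228*60 ≈ 70394 RPM

70394 RPM


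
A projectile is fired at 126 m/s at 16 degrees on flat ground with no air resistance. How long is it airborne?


T = 2*v0*sin(theta)/g = 2*126*sin(16°)/9.81 = 7.081 s

7.081 s


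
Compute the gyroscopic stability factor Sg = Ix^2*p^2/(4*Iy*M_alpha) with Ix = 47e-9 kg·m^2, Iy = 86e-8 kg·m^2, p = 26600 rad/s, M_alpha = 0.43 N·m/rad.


Sg = Ix^2 * p^2 / (4 * Iy * M_alpha) = (47e-9)^2 * 26600^2 / (4 * 86e-8 * 0.43) = 1.057

1.057


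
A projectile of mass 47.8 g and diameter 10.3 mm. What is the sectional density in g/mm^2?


SD = m/d^2 = 47.8/10.3^2 = 0.4506 g/mm^2

0.4506 g/mm^2


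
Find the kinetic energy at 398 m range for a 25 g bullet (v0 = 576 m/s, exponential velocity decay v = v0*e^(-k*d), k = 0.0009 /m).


v = v0*exp(-k*d) = 576*exp(-0.0009*398) = 402.586 m/s
E = 0.5*m*v^2 = 0.5*0.025*402.586^2 = 2026 J

2026 J


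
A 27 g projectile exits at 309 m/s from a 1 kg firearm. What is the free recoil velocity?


v_recoil = m_p * v_p / m_gun = 0.027 * 309 / 1 = 8.343 m/s

8.343 m/s


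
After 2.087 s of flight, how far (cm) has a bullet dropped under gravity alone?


drop = 0.5*g*t^2 = 0.5*9.81*2.087^2 = 21.3641 m ≈ 2136 cm

2136 cm


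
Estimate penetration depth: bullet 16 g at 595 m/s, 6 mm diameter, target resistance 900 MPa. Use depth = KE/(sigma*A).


A = pi*(d/2)^2 = pi*(6/2)^2 = 28.2743 mm^2
E = 0.5*m*v^2 = 0.5*0.016*595^2 = 2832.2 J
depth = E/(sigma*A) = 2832.2 J / (900 MPa * 28.2743 mm^2) = 2832.2/(900 * 28.2743) m = 0.111298 m ≈ 111.3 mm

111.3 mm


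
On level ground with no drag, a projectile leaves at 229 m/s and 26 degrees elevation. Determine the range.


R = v0^2 * sin(2*theta) / g = 229^2 * sin(2*26°) / 9.81 = 4212 m

4212 m


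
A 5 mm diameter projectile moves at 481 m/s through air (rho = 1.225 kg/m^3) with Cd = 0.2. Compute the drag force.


A = pi*(d/2)^2 = pi*(5/2000)^2 = 1.96350e-05 m^2
Fd = 0.5*Cd*rho*A*v^2 = 0.5*0.2*1.225*1.96350e-05*481^2 = 0.5565 N

0.5565 N


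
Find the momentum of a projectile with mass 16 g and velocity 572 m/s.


p = m*v = 0.016*572 = 9.152 kg·m/s

9.152 kg·m/s


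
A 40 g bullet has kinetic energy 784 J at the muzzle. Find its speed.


v = sqrt(2*E/m) = sqrt(2*784/0.04) = 198 m/s

198 m/s


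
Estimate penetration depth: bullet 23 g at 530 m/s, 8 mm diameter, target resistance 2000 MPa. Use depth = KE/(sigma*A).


A = pi*(d/2)^2 = pi*(8/2)^2 = 50.2655 mm^2
E = 0.5*m*v^2 = 0.5*0.023*530^2 = 3230.35 J
depth = E/(sigma*A) = 3230.35 J / (2000 MPa * 50.2655 mm^2) = 3230.35/(2000 * 50.2655) m = 0.0321329 m ≈ 32.13 mm

32.13 mm


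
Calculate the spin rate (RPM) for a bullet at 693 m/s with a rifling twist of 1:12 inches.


twist_m = 12*0.0254 = 0.3048 m
spin = v/twist = 693/0.3048 = 2273.622 rev/s
RPM = spin*60 = 2273.622*60 ≈ 136417 RPM

136417 RPM


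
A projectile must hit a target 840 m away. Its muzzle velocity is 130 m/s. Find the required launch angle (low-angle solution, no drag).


sin(2*theta) = R*g/v0^2 = 840*9.81/130^2 = 0.487598, theta = arcsin(0.487598)/2 = 14.59°

14.59 degrees


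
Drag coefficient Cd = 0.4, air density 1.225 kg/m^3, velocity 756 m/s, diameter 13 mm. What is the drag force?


A = pi*(d/2)^2 = pi*(13/2000)^2 = 1.32732e-04 m^2
Fd = 0.5*Cd*rho*A*v^2 = 0.5*0.4*1.225*1.32732e-04*756^2 = 18.59 N

18.59 N


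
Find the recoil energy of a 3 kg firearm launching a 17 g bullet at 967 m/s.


v_r = m_p*v_p/m_gun = 0.017*967/3 = 5.47967 m/s, E_r = 0.5*m_gun*v_r^2 = 0.5*3*5.47967^2 = 45.04 J

45.04 J


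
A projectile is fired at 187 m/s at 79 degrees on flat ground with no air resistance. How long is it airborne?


T = 2*v0*sin(theta)/g = 2*187*sin(79°)/9.81 = 37.42 s

37.42 s


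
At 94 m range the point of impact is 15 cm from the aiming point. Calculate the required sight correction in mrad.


1 mrad subtends 1 cm per 10 m of range, so adj = error_cm / (dist_m / 10) = 15 / (94/10) = 1.596 mrad

1.596 mrad


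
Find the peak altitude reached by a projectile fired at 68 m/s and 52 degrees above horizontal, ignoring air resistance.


H = (v0*sin(theta))^2 / (2g) = (68*sin(52°))^2 / (2*9.81) = 146.3 m

146.3 m


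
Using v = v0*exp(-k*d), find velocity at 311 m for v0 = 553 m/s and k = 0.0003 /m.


v = v0*exp(-k*d) = 553*exp(-0.0003*311) = 503.7 m/s

503.7 m/s


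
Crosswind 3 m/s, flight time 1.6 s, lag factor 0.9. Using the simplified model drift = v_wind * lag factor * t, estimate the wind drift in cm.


drift = v_wind * lag * t = 3 * 0.9 * 1.6 = 4.32 m ≈ 432 cm

432 cm


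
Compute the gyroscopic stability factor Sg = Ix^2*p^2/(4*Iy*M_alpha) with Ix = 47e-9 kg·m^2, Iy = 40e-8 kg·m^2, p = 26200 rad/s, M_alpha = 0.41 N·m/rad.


Sg = Ix^2 * p^2 / (4 * Iy * M_alpha) = (47e-9)^2 * 26200^2 / (4 * 40e-8 * 0.41) = 2.312

2.312


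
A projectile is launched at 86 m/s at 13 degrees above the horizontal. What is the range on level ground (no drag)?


R = v0^2 * sin(2*theta) / g = 86^2 * sin(2*13°) / 9.81 = 330.5 m

330.5 m


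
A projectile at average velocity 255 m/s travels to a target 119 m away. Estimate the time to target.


t = d/v = 119/255 = 0.4667 s

0.4667 s


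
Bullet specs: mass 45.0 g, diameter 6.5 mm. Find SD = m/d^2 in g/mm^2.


SD = m/d^2 = 45.0/6.5^2 = 1.065 g/mm^2

1.065 g/mm^2


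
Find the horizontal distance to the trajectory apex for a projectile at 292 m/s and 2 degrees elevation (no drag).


R = v0^2*sin(2*theta)/g = 292^2*sin(2*2°)/9.81 = 606.291 m
apex_dist = R/2 = 606.291/2 = 303.1 m

303.1 m


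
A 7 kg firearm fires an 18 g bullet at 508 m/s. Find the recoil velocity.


v_recoil = m_p * v_p / m_gun = 0.018 * 508 / 7 = 1.306 m/s

1.306 m/s


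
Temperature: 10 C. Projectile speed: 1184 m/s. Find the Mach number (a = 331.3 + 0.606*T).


a = 331.3 + 0.606*(10) = 337.36 m/s
M = v/a = 1184/337.36 = 3.51

3.51


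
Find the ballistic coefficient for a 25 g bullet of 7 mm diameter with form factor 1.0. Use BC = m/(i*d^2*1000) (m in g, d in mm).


BC = m/(i*d^2*1000) = 25/(1.0 * 7^2 * 1000) = 0.0005102

0.0005102


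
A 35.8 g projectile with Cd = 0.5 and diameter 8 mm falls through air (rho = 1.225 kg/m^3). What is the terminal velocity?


A = pi*(d/2)^2 = pi*(8/2000)^2 = 5.02655e-05 m^2
vt = sqrt(2mg/(Cd*rho*A)) = sqrt(2*0.0358*9.81/(0.5 * 1.225 * 5.02655e-05)) = 151 m/s

151 m/s


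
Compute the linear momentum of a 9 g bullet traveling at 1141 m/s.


p = m*v = 0.009*1141 = 10.27 kg·m/s

10.27 kg·m/s


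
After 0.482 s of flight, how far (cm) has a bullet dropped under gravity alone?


drop = 0.5*g*t^2 = 0.5*9.81*0.482^2 = 1.13955 m ≈ 114 cm

114 cm


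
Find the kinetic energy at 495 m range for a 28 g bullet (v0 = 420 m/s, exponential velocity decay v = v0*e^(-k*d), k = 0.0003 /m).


v = v0*exp(-k*d) = 420*exp(-0.0003*495) = 362.04 m/s
E = 0.5*m*v^2 = 0.5*0.028*362.04^2 = 1835 J

1835 J


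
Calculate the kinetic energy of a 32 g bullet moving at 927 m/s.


E = 0.5*m*v^2 = 0.5*0.032*927^2 = 13749 J

13749 J


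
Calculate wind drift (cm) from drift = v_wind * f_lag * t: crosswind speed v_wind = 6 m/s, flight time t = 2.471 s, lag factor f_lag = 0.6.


drift = v_wind * lag * t = 6 * 0.6 * 2.471 = 8.8956 m ≈ 889.6 cm

889.6 cm


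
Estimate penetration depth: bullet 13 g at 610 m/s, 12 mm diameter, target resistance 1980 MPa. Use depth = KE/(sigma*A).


A = pi*(d/2)^2 = pi*(12/2)^2 = 113.097 mm^2
E = 0.5*m*v^2 = 0.5*0.013*610^2 = 2418.65 J
depth = E/(sigma*A) = 2418.65 J / (1980 MPa * 113.097 mm^2) = 2418.65/(1980 * 113.097) m = 0.0108008 m ≈ 10.8 mm

10.8 mm


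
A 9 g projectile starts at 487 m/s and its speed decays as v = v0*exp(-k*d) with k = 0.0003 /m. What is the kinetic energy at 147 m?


v = v0*exp(-k*d) = 487*exp(-0.0003*147) = 465.99 m/s
E = 0.5*m*v^2 = 0.5*0.009*465.99^2 = 977.2 J

977.2 J


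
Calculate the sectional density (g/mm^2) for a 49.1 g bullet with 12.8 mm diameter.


SD = m/d^2 = 49.1/12.8^2 = 0.2997 g/mm^2

0.2997 g/mm^2


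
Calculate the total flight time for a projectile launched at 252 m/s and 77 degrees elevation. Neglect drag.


T = 2*v0*sin(theta)/g = 2*252*sin(77°)/9.81 = 50.06 s

50.06 s


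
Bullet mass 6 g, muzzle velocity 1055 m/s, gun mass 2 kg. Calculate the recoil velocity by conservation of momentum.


v_recoil = m_p * v_p / m_gun = 0.006 * 1055 / 2 = 3.165 m/s

3.165 m/s


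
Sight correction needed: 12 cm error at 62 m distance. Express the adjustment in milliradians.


1 mrad subtends 1 cm per 10 m of range, so adj = error_cm / (dist_m / 10) = 12 / (62/10) = 1.935 mrad

1.935 mrad


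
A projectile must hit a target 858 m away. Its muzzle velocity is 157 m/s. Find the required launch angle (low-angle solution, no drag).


sin(2*theta) = R*g/v0^2 = 858*9.81/157^2 = 0.341473, theta = arcsin(0.341473)/2 = 9.983°

9.983 degrees


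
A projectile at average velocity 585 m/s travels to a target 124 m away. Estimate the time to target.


t = d/v = 124/585 = 0.212 s

0.212 s


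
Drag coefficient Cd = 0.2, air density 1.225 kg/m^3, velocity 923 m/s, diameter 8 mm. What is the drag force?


A = pi*(d/2)^2 = pi*(8/2000)^2 = 5.02655e-05 m^2
Fd = 0.5*Cd*rho*A*v^2 = 0.5*0.2*1.225*5.02655e-05*923^2 = 5.246 N

5.246 N


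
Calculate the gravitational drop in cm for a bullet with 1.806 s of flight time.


drop = 0.5*g*t^2 = 0.5*9.81*1.806^2 = 15.9983 m ≈ 1600 cm

1600 cm


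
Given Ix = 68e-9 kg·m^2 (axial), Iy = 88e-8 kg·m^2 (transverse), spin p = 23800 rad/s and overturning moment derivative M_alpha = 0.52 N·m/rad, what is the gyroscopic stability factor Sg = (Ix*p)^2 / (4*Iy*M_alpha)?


Sg = Ix^2 * p^2 / (4 * Iy * M_alpha) = (68e-9)^2 * 23800^2 / (4 * 88e-8 * 0.52) = 1.431

1.431


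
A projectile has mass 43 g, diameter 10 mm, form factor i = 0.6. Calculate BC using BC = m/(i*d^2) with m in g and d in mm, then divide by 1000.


BC = m/(i*d^2*1000) = 43/(0.6 * 10^2 * 1000) = 0.0007167

0.0007167


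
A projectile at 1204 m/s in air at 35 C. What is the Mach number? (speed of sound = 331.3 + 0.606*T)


a = 331.3 + 0.606*(35) = 352.51 m/s
M = v/a = 1204/352.51 = 3.416

3.416


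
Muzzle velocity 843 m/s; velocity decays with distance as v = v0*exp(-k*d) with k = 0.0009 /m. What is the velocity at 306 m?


v = v0*exp(-k*d) = 843*exp(-0.0009*306) = 640.1 m/s

640.1 m/s


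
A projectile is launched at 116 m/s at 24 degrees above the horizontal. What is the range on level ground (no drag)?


R = v0^2 * sin(2*theta) / g = 116^2 * sin(2*24°) / 9.81 = 1019 m

1019 m


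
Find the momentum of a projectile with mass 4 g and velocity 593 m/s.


p = m*v = 0.004*593 = 2.372 kg·m/s

2.372 kg·m/s


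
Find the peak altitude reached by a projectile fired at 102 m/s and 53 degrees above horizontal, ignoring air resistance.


H = (v0*sin(theta))^2 / (2g) = (102*sin(53°))^2 / (2*9.81) = 338.2 m

338.2 m


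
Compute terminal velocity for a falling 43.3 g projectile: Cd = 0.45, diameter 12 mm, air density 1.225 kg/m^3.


A = pi*(d/2)^2 = pi*(12/2000)^2 = 1.13097e-04 m^2
vt = sqrt(2mg/(Cd*rho*A)) = sqrt(2*0.0433*9.81/(0.45 * 1.225 * 1.13097e-04)) = 116.7 m/s

116.7 m/s


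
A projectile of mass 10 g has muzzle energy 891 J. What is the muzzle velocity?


v = sqrt(2*E/m) = sqrt(2*891/0.01) = 422.1 m/s

422.1 m/s


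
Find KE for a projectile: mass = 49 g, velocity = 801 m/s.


E = 0.5*m*v^2 = 0.5*0.049*801^2 = 15719 J

15719 J


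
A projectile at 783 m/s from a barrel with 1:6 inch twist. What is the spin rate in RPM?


twist_m = 6*0.0254 = 0.1524 m
spin = v/twist = 783/0.1524 = 5137.795 rev/s
RPM = spin*60 = 5137.795*60 ≈ 308268 RPM

308268 RPM


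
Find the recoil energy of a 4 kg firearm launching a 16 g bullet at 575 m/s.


v_r = m_p*v_p/m_gun = 0.016*575/4 = 2.3 m/s, E_r = 0.5*m_gun*v_r^2 = 0.5*4*2.3^2 = 10.58 J

10.58 J


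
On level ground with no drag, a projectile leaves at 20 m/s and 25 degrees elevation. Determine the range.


R = v0^2 * sin(2*theta) / g = 20^2 * sin(2*25°) / 9.81 = 31.24 m

31.24 m


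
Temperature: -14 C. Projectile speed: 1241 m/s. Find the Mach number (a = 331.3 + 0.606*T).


a = 331.3 + 0.606*(-14) = 322.816 m/s
M = v/a = 1241/322.816 = 3.844

3.844


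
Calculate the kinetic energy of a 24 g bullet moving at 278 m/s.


E = 0.5*m*v^2 = 0.5*0.024*278^2 = 927.4 J

927.4 J


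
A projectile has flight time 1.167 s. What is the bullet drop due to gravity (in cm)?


drop = 0.5*g*t^2 = 0.5*9.81*1.167^2 = 6.68007 m ≈ 668 cm

668 cm


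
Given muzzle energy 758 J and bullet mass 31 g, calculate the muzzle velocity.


v = sqrt(2*E/m) = sqrt(2*758/0.031) = 221.1 m/s

221.1 m/s


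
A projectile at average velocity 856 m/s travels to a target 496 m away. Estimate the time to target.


t = d/v = 496/856 = 0.5794 s

0.5794 s


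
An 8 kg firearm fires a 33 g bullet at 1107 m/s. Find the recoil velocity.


v_recoil = m_p * v_p / m_gun = 0.033 * 1107 / 8 = 4.566 m/s

4.566 m/s


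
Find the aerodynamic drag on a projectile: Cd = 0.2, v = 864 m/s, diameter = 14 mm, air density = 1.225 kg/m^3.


A = pi*(d/2)^2 = pi*(14/2000)^2 = 1.53938e-04 m^2
Fd = 0.5*Cd*rho*A*v^2 = 0.5*0.2*1.225*1.53938e-04*864^2 = 14.08 N

14.08 N


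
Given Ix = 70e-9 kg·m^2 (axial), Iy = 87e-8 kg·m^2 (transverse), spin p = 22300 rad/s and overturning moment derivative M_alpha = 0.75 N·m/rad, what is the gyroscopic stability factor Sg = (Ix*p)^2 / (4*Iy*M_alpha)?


Sg = Ix^2 * p^2 / (4 * Iy * M_alpha) = (70e-9)^2 * 22300^2 / (4 * 87e-8 * 0.75) = 0.9336

0.9336


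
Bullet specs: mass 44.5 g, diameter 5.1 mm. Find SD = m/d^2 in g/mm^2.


SD = m/d^2 = 44.5/5.1^2 = 1.711 g/mm^2

1.711 g/mm^2


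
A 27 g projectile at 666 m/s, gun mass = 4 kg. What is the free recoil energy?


v_r = m_p*v_p/m_gun = 0.027*666/4 = 4.4955 m/s, E_r = 0.5*m_gun*v_r^2 = 0.5*4*4.4955^2 = 40.42 J

40.42 J


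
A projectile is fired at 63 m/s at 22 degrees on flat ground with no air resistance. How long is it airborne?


T = 2*v0*sin(theta)/g = 2*63*sin(22°)/9.81 = 4.811 s

4.811 s


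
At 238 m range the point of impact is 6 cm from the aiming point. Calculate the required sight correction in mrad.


1 mrad subtends 1 cm per 10 m of range, so adj = error_cm / (dist_m / 10) = 6 / (238/10) = 0.2521 mrad

0.2521 mrad


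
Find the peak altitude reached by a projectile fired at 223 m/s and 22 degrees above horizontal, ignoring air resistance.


H = (v0*sin(theta))^2 / (2g) = (223*sin(22°))^2 / (2*9.81) = 355.7 m

355.7 m


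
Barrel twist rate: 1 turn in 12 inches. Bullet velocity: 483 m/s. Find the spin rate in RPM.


twist_m = 12*0.0254 = 0.3048 m
spin = v/twist = 483/0.3048 = 1584.646 rev/s
RPM = spin*60 = 1584.646*60 ≈ 95079 RPM

95079 RPM


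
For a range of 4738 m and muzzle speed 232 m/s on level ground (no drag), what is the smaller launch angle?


sin(2*theta) = R*g/v0^2 = 4738*9.81/232^2 = 0.863551, theta = arcsin(0.863551)/2 = 29.86°

29.86 degrees


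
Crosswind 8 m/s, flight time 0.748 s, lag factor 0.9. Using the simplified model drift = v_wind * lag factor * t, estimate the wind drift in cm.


drift = v_wind * lag * t = 8 * 0.9 * 0.748 = 5.3856 m ≈ 538.6 cm

538.6 cm


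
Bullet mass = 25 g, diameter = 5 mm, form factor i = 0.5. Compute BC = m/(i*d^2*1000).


BC = m/(i*d^2*1000) = 25/(0.5 * 5^2 * 1000) = 0.002

0.002


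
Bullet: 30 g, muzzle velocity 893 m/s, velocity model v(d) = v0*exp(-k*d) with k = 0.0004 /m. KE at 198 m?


v = v0*exp(-k*d) = 893*exp(-0.0004*198) = 825.003 m/s
E = 0.5*m*v^2 = 0.5*0.03*825.003^2 = 10209 J

10209 J


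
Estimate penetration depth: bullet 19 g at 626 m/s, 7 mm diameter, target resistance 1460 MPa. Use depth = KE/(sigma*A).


A = pi*(d/2)^2 = pi*(7/2)^2 = 38.4845 mm^2
E = 0.5*m*v^2 = 0.5*0.019*626^2 = 3722.82 J
depth = E/(sigma*A) = 3722.82 J / (1460 MPa * 38.4845 mm^2) = 3722.82/(1460 * 38.4845) m = 0.0662573 m ≈ 66.26 mm

66.26 mm


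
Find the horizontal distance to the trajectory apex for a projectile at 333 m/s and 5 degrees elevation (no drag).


R = v0^2*sin(2*theta)/g = 333^2*sin(2*5°)/9.81 = 1962.86 m
apex_dist = R/2 = 1962.86/2 = 981.4 m

981.4 m


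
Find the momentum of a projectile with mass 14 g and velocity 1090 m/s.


p = m*v = 0.014*1090 = 15.26 kg·m/s

15.26 kg·m/s


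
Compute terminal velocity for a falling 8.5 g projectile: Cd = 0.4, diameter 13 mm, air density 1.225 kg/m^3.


A = pi*(d/2)^2 = pi*(13/2000)^2 = 1.32732e-04 m^2
vt = sqrt(2mg/(Cd*rho*A)) = sqrt(2*0.0085*9.81/(0.4 * 1.225 * 1.32732e-04)) = 50.64 m/s

50.64 m/s


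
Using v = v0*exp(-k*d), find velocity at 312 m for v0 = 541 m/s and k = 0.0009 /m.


v = v0*exp(-k*d) = 541*exp(-0.0009*312) = 408.6 m/s

408.6 m/s


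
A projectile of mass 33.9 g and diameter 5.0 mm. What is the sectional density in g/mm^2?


SD = m/d^2 = 33.9/5.0^2 = 1.356 g/mm^2

1.356 g/mm^2


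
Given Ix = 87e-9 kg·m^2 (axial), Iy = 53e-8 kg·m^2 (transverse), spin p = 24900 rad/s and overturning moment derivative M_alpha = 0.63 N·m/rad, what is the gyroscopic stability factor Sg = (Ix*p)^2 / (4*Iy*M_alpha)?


Sg = Ix^2 * p^2 / (4 * Iy * M_alpha) = (87e-9)^2 * 24900^2 / (4 * 53e-8 * 0.63) = 3.514

3.514


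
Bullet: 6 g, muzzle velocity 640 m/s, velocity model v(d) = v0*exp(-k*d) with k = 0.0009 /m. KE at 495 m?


v = v0*exp(-k*d) = 640*exp(-0.0009*495) = 409.923 m/s
E = 0.5*m*v^2 = 0.5*0.006*409.923^2 = 504.1 J

504.1 J


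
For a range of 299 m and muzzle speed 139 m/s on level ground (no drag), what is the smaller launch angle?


sin(2*theta) = R*g/v0^2 = 299*9.81/139^2 = 0.151814, theta = arcsin(0.151814)/2 = 4.366°

4.366 degrees


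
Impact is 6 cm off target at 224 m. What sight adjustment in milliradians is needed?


1 mrad subtends 1 cm per 10 m of range, so adj = error_cm / (dist_m / 10) = 6 / (224/10) = 0.2679 mrad

0.2679 mrad


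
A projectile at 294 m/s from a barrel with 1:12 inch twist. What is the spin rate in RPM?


twist_m = 12*0.0254 = 0.3048 m
spin = v/twist = 294/0.3048 = 964.5669 rev/s
RPM = spin*60 = 964.5669*60 ≈ 57874 RPM

57874 RPM


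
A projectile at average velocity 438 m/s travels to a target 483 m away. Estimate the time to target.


t = d/v = 483/438 = 1.103 s

1.103 s


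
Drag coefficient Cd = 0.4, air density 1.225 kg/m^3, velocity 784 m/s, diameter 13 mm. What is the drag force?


A = pi*(d/2)^2 = pi*(13/2000)^2 = 1.32732e-04 m^2
Fd = 0.5*Cd*rho*A*v^2 = 0.5*0.4*1.225*1.32732e-04*784^2 = 19.99 N

19.99 N


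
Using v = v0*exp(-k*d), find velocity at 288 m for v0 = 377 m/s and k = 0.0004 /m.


v = v0*exp(-k*d) = 377*exp(-0.0004*288) = 336 m/s

336 m/s


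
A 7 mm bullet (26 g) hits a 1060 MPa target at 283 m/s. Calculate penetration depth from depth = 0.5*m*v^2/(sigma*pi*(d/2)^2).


A = pi*(d/2)^2 = pi*(7/2)^2 = 38.4845 mm^2
E = 0.5*m*v^2 = 0.5*0.026*283^2 = 1041.16 J
depth = E/(sigma*A) = 1041.16 J / (1060 MPa * 38.4845 mm^2) = 1041.16/(1060 * 38.4845) m = 0.0255226 m ≈ 25.52 mm

25.52 mm


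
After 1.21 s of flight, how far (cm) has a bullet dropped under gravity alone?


drop = 0.5*g*t^2 = 0.5*9.81*1.21^2 = 7.18141 m ≈ 718.1 cm

718.1 cm


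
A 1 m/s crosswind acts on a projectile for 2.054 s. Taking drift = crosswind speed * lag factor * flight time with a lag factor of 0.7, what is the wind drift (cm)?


drift = v_wind * lag * t = 1 * 0.7 * 2.054 = 1.4378 m ≈ 143.8 cm

143.8 cm


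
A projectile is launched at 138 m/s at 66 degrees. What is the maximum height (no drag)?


H = (v0*sin(theta))^2 / (2g) = (138*sin(66°))^2 / (2*9.81) = 810.1 m

810.1 m


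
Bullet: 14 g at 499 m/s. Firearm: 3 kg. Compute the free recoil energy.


v_r = m_p*v_p/m_gun = 0.014*499/3 = 2.32867 m/s, E_r = 0.5*m_gun*v_r^2 = 0.5*3*2.32867^2 = 8.134 J

8.134 J


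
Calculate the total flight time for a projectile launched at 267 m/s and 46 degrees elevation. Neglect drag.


T = 2*v0*sin(theta)/g = 2*267*sin(46°)/9.81 = 39.16 s

39.16 s


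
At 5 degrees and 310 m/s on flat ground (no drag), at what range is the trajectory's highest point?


R = v0^2*sin(2*theta)/g = 310^2*sin(2*5°)/9.81 = 1701.08 m
apex_dist = R/2 = 1701.08/2 = 850.5 m

850.5 m


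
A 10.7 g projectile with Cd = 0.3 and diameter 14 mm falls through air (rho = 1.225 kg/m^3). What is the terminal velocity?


A = pi*(d/2)^2 = pi*(14/2000)^2 = 1.53938e-04 m^2
vt = sqrt(2mg/(Cd*rho*A)) = sqrt(2*0.0107*9.81/(0.3 * 1.225 * 1.53938e-04)) = 60.92 m/s

60.92 m/s


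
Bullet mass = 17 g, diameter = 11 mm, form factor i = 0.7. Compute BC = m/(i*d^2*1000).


BC = m/(i*d^2*1000) = 17/(0.7 * 11^2 * 1000) = 0.0002007

0.0002007


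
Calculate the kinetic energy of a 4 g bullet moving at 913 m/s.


E = 0.5*m*v^2 = 0.5*0.004*913^2 = 1667 J

1667 J


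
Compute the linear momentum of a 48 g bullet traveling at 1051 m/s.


p = m*v = 0.048*1051 = 50.45 kg·m/s

50.45 kg·m/s


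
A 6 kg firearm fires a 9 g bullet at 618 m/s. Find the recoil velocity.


v_recoil = m_p * v_p / m_gun = 0.009 * 618 / 6 = 0.927 m/s

0.927 m/s


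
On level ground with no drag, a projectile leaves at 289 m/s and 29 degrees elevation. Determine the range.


R = v0^2 * sin(2*theta) / g = 289^2 * sin(2*29°) / 9.81 = 7220 m

7220 m
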